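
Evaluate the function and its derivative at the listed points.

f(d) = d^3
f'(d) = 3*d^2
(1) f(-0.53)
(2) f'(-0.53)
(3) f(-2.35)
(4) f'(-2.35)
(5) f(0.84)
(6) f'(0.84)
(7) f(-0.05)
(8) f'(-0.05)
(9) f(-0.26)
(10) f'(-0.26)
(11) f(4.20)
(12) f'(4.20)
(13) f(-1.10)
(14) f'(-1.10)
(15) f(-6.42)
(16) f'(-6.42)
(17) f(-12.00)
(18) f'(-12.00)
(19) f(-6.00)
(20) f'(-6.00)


(1) = -0.15
(2) = 0.84
(3) = -12.98
(4) = 16.57
(5) = 0.59
(6) = 2.12
(7) = -0.00
(8) = 0.01
(9) = -0.02
(10) = 0.20
(11) = 74.09
(12) = 52.92
(13) = -1.33
(14) = 3.63
(15) = -264.61
(16) = 123.65
(17) = -1728.00
(18) = 432.00
(19) = -216.00
(20) = 108.00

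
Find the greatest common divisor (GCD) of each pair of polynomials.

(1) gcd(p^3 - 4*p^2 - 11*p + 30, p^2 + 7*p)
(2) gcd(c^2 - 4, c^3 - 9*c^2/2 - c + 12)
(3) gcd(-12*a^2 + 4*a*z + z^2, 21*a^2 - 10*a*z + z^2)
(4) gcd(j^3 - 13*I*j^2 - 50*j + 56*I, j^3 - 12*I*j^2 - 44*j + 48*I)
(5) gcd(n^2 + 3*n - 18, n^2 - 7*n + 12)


(1) = 1
(2) = c - 2
(3) = gcd((-2*a + z)*(6*a + z), (-7*a + z)*(-3*a + z)) = 1
(4) = j^2 - 6*I*j - 8
(5) = n - 3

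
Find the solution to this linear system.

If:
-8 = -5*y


Then:
y = 8/5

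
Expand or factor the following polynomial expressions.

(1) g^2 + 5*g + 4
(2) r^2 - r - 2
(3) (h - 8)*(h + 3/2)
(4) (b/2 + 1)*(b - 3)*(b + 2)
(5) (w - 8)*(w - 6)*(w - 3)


(1) = (g + 1)*(g + 4)
(2) = (r - 2)*(r + 1)
(3) = h^2 - 13*h/2 - 12
(4) = b^3/2 + b^2/2 - 4*b - 6
(5) = w^3 - 17*w^2 + 90*w - 144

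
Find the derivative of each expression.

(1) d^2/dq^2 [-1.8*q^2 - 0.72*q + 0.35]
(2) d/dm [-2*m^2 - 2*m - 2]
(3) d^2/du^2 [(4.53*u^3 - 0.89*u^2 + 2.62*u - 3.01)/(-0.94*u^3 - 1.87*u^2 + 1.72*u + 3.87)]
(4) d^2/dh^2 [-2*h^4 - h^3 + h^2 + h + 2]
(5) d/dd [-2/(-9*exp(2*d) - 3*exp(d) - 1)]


(1) = -3.60000000000000
(2) = -4*m - 2
(3) = (17.498476*u^6 - 57.834816*u^5 - 184.83408*u^4 + 16.542622*u^3 - 222.693732*u^2 - 513.225726*u + 122.914124)/(0.830584*u^9 + 4.956996*u^8 + 5.301882*u^7 - 21.859889*u^6 - 50.517432*u^5 + 13.539711*u^4 + 111.831218*u^3 + 49.673385*u^2 - 77.280804*u - 57.960603)
(4) = -24*h^2 - 6*h + 2
(5) = (-36*exp(d) - 6)*exp(d)/(9*exp(2*d) + 3*exp(d) + 1)^2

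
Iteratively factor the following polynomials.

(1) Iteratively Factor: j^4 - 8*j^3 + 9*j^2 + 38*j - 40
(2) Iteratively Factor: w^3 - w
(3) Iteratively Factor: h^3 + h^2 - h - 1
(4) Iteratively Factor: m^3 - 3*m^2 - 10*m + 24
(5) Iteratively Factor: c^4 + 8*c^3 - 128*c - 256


(1) = (j - 4)*(j^3 - 4*j^2 - 7*j + 10) = (j - 5)*(j - 4)*(j^2 + j - 2) = (j - 5)*(j - 4)*(j - 1)*(j + 2)
(2) = (w)*(w^2 - 1) = w*(w - 1)*(w + 1)
(3) = (h + 1)*(h^2 - 1) = (h - 1)*(h + 1)*(h + 1)
(4) = (m - 2)*(m^2 - m - 12) = (m - 4)*(m - 2)*(m + 3)
(5) = (c + 4)*(c^3 + 4*c^2 - 16*c - 64) = (c - 4)*(c + 4)*(c^2 + 8*c + 16) = (c - 4)*(c + 4)^2*(c + 4)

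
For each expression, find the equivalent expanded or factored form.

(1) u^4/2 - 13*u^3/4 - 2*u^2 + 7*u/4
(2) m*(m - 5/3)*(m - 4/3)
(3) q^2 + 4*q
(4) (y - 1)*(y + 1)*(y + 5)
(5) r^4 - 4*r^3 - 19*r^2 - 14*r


(1) = u*(u/2 + 1/2)*(u - 7)*(u - 1/2)
(2) = m^3 - 3*m^2 + 20*m/9
(3) = q*(q + 4)
(4) = y^3 + 5*y^2 - y - 5
(5) = r*(r - 7)*(r + 1)*(r + 2)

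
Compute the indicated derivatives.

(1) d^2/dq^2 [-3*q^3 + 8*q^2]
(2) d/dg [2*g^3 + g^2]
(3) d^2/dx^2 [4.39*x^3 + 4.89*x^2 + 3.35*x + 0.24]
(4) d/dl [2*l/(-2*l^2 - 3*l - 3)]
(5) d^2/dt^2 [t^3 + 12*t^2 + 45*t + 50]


(1) = 16 - 18*q
(2) = 2*g*(3*g + 1)
(3) = 26.34*x + 9.78
(4) = 2*(2*l^2 - 3)/(4*l^4 + 12*l^3 + 21*l^2 + 18*l + 9)
(5) = 6*t + 24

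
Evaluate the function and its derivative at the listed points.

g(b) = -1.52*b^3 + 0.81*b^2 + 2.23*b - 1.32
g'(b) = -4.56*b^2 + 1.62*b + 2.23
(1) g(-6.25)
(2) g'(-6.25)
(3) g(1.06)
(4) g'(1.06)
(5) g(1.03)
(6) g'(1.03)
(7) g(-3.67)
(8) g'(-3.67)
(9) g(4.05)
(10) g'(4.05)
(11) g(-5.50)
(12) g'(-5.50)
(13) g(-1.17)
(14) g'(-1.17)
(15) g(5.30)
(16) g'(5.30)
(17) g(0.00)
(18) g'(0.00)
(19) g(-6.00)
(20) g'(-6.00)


(1) = 387.48
(2) = -186.02
(3) = 0.14
(4) = -1.18
(5) = 0.18
(6) = -0.94
(7) = 76.54
(8) = -65.13
(9) = -79.98
(10) = -66.00
(11) = 263.81
(12) = -144.62
(13) = -0.39
(14) = -5.91
(15) = -193.04
(16) = -117.27
(17) = -1.32
(18) = 2.23
(19) = 342.78
(20) = -171.65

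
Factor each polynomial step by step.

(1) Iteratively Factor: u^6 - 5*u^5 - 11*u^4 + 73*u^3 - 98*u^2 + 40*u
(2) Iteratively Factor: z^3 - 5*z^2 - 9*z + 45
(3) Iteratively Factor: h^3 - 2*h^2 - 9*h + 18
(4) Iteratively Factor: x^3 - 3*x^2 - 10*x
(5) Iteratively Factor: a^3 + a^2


(1) = (u - 1)*(u^5 - 4*u^4 - 15*u^3 + 58*u^2 - 40*u) = (u - 1)^2*(u^4 - 3*u^3 - 18*u^2 + 40*u) = u*(u - 1)^2*(u^3 - 3*u^2 - 18*u + 40) = u*(u - 2)*(u - 1)^2*(u^2 - u - 20) = u*(u - 5)*(u - 2)*(u - 1)^2*(u + 4)
(2) = (z - 5)*(z^2 - 9) = (z - 5)*(z + 3)*(z - 3)
(3) = (h - 2)*(h^2 - 9) = (h - 2)*(h + 3)*(h - 3)
(4) = (x + 2)*(x^2 - 5*x) = x*(x + 2)*(x - 5)
(5) = (a)*(a^2 + a) = a^2*(a + 1)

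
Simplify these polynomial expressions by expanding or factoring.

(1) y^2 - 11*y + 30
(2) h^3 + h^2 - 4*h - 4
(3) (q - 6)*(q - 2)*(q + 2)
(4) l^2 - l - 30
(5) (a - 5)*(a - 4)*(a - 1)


(1) = (y - 6)*(y - 5)
(2) = (h - 2)*(h + 1)*(h + 2)
(3) = q^3 - 6*q^2 - 4*q + 24
(4) = (l - 6)*(l + 5)
(5) = a^3 - 10*a^2 + 29*a - 20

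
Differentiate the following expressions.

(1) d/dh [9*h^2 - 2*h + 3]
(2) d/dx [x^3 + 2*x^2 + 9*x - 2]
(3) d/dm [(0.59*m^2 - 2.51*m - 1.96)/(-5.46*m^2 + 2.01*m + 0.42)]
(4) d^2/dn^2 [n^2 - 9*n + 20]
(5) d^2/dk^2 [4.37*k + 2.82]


(1) = 18*h - 2
(2) = 3*x^2 + 4*x + 9
(3) = (-12.5187*m^2 - 20.9076*m + 2.8854)/(29.8116*m^4 - 21.9492*m^3 - 0.5463*m^2 + 1.6884*m + 0.1764)
(4) = 2
(5) = 0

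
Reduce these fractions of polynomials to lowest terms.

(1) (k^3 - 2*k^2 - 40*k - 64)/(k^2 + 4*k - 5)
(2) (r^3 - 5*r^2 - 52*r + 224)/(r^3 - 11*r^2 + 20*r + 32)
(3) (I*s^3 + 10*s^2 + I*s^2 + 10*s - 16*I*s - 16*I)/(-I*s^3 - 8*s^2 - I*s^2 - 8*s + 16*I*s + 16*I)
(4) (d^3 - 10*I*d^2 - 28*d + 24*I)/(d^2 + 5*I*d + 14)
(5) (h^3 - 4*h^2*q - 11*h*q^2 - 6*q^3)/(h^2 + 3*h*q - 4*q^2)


(1) = (k^3 - 2*k^2 - 40*k - 64)/(k^2 + 4*k - 5)
(2) = (r + 7)/(r + 1)
(3) = (-s^2 + 10*I*s + 16)/(s^2 - 8*I*s - 16)
(4) = (d^2 - 8*I*d - 12)/(d + 7*I)
(5) = (-h^3 + 4*h^2*q + 11*h*q^2 + 6*q^3)/(-h^2 - 3*h*q + 4*q^2)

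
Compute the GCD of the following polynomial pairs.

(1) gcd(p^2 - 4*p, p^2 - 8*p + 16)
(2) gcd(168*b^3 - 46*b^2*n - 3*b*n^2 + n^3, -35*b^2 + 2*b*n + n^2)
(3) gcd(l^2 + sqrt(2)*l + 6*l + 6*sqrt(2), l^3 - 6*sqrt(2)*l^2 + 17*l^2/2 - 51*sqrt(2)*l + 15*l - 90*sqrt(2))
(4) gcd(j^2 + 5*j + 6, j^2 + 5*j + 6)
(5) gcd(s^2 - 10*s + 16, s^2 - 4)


(1) = p - 4
(2) = gcd((-6*b + n)*(-4*b + n)*(7*b + n), (-5*b + n)*(7*b + n)) = 7*b + n
(3) = l + 6
(4) = gcd((j + 2)*(j + 3), (j + 2)*(j + 3)) = j^2 + 5*j + 6
(5) = s - 2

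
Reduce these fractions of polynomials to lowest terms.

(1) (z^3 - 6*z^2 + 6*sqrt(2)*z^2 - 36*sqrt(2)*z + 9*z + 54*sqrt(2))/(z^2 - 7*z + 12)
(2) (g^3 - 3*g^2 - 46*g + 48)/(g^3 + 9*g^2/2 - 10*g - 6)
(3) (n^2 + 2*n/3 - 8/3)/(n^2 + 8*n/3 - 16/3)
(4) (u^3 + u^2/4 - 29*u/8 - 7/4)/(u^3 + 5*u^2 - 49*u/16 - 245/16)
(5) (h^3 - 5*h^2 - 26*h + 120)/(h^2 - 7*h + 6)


(1) = (z^2 + z*(-3 + 6*sqrt(2)) - 18*sqrt(2))/(z - 4)
(2) = (2*g^2 - 18*g + 16)/(2*g^2 - 3*g - 2)
(3) = (n + 2)/(n + 4)
(4) = (4*u^2 - 6*u - 4)/(4*u^2 + 13*u - 35)
(5) = (h^2 + h - 20)/(h - 1)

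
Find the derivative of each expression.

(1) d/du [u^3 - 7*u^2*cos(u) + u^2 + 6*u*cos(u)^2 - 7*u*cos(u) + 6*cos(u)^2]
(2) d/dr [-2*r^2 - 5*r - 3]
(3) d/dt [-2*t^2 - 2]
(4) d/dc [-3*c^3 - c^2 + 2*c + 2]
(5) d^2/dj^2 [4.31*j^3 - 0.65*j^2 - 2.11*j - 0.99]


(1) = 7*u^2*sin(u) + 3*u^2 + 7*u*sin(u) - 6*u*sin(2*u) - 14*u*cos(u) + 2*u - 6*sin(2*u) + 6*cos(u)^2 - 7*cos(u)
(2) = -4*r - 5
(3) = -4*t
(4) = -9*c^2 - 2*c + 2
(5) = 25.86*j - 1.3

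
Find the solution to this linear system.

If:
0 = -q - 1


Then:
q = -1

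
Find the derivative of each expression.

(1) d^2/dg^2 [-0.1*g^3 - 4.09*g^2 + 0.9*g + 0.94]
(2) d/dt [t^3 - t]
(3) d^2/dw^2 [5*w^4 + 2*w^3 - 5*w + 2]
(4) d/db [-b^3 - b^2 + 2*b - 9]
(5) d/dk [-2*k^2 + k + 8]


(1) = -0.6*g - 8.18
(2) = 3*t^2 - 1
(3) = 12*w*(5*w + 1)
(4) = -3*b^2 - 2*b + 2
(5) = 1 - 4*k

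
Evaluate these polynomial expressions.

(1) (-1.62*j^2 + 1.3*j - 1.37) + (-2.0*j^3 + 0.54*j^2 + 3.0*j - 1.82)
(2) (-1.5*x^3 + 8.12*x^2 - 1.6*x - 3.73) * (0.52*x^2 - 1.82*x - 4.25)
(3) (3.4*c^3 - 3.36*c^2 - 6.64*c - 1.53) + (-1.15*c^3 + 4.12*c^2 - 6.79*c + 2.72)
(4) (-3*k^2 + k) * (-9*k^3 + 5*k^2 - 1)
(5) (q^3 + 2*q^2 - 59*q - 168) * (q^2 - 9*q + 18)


(1) = -2.0*j^3 - 1.08*j^2 + 4.3*j - 3.19
(2) = -0.78*x^5 + 6.9524*x^4 - 9.2354*x^3 - 33.5376*x^2 + 13.5886*x + 15.8525
(3) = 2.25*c^3 + 0.76*c^2 - 13.43*c + 1.19
(4) = 27*k^5 - 24*k^4 + 5*k^3 + 3*k^2 - k
(5) = q^5 - 7*q^4 - 59*q^3 + 399*q^2 + 450*q - 3024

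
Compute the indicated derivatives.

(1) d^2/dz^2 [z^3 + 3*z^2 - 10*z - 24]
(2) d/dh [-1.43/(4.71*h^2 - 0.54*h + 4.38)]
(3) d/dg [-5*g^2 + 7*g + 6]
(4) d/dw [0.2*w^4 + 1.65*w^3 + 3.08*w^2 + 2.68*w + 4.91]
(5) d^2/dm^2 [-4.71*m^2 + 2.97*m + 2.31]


(1) = 6*z + 6
(2) = (13.4706*h - 0.7722)/(4.71*h^2 - 0.54*h + 4.38)^2
(3) = 7 - 10*g
(4) = 0.8*w^3 + 4.95*w^2 + 6.16*w + 2.68
(5) = -9.42000000000000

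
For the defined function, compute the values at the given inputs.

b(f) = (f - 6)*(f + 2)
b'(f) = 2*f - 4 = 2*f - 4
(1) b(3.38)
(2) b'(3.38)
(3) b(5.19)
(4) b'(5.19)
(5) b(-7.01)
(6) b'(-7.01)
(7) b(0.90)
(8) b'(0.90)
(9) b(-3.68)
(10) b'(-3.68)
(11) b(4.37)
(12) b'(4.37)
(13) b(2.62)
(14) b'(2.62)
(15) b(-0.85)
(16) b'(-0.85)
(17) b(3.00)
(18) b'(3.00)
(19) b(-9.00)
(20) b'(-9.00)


(1) = -14.10
(2) = 2.76
(3) = -5.82
(4) = 6.38
(5) = 65.18
(6) = -18.02
(7) = -14.79
(8) = -2.20
(9) = 16.26
(10) = -11.36
(11) = -10.38
(12) = 4.74
(13) = -15.62
(14) = 1.24
(15) = -7.88
(16) = -5.70
(17) = -15.00
(18) = 2.00
(19) = 105.00
(20) = -22.00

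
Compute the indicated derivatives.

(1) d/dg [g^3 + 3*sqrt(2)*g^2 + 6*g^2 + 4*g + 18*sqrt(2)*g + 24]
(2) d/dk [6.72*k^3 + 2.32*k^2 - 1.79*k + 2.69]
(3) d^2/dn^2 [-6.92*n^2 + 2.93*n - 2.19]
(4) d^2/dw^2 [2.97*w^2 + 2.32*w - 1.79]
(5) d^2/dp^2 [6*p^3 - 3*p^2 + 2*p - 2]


(1) = 3*g^2 + 6*sqrt(2)*g + 12*g + 4 + 18*sqrt(2)
(2) = 20.16*k^2 + 4.64*k - 1.79
(3) = -13.8400000000000
(4) = 5.94000000000000
(5) = 36*p - 6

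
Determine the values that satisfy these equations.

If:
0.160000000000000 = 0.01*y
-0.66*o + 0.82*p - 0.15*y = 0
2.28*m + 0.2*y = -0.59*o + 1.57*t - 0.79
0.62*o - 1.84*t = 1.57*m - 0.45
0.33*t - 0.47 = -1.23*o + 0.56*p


Then:
m = -1.03
o = 1.95
p = 4.50
t = 1.78
y = 16.00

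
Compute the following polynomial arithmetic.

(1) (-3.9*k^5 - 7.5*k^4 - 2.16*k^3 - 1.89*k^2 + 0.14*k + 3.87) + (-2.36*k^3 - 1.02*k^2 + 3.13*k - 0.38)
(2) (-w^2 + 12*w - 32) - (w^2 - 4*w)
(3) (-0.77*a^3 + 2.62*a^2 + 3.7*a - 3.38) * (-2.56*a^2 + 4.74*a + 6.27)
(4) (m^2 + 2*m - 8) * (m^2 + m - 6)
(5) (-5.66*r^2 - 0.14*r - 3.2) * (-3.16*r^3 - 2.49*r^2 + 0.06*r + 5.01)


(1) = -3.9*k^5 - 7.5*k^4 - 4.52*k^3 - 2.91*k^2 + 3.27*k + 3.49
(2) = -2*w^2 + 16*w - 32
(3) = 1.9712*a^5 - 10.357*a^4 - 1.8811*a^3 + 42.6182*a^2 + 7.1778*a - 21.1926
(4) = m^4 + 3*m^3 - 12*m^2 - 20*m + 48
(5) = 17.8856*r^5 + 14.5358*r^4 + 10.121*r^3 - 20.397*r^2 - 0.8934*r - 16.032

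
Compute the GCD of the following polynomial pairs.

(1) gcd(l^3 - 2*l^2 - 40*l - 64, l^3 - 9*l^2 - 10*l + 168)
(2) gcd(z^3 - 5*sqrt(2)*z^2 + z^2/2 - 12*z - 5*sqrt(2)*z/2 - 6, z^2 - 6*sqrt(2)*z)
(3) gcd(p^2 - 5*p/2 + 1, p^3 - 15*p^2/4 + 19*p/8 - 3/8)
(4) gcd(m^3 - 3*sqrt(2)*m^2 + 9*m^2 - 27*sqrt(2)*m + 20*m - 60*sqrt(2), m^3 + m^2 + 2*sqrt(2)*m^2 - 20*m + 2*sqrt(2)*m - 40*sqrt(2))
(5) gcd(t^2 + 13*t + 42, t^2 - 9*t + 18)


(1) = l + 4
(2) = z - 6*sqrt(2)
(3) = gcd((p - 2)*(p - 1/2), (p - 3)*(p - 1/2)*(p - 1/4)) = p - 1/2
(4) = m + 5
(5) = gcd((t + 6)*(t + 7), (t - 6)*(t - 3)) = 1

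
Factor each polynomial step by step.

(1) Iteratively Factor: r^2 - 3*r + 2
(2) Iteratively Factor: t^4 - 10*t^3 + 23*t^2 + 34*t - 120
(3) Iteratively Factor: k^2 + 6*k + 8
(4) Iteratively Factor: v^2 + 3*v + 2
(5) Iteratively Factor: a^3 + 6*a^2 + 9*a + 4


(1) = (r - 2)*(r - 1)
(2) = (t - 3)*(t^3 - 7*t^2 + 2*t + 40) = (t - 5)*(t - 3)*(t^2 - 2*t - 8) = (t - 5)*(t - 3)*(t + 2)*(t - 4)
(3) = (k + 4)*(k + 2)
(4) = (v + 1)*(v + 2)
(5) = (a + 4)*(a^2 + 2*a + 1) = (a + 1)*(a + 4)*(a + 1)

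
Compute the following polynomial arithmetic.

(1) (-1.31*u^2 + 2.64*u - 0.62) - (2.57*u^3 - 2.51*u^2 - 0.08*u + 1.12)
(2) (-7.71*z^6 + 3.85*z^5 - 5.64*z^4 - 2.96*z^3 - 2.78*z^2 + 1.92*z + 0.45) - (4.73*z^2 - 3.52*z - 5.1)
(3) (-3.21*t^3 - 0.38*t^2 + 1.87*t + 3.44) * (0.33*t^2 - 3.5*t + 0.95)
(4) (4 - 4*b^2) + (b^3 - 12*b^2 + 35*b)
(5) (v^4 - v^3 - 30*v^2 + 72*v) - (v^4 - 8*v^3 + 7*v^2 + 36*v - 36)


(1) = -2.57*u^3 + 1.2*u^2 + 2.72*u - 1.74
(2) = -7.71*z^6 + 3.85*z^5 - 5.64*z^4 - 2.96*z^3 - 7.51*z^2 + 5.44*z + 5.55
(3) = -1.0593*t^5 + 11.1096*t^4 - 1.1024*t^3 - 5.7708*t^2 - 10.2635*t + 3.268
(4) = b^3 - 16*b^2 + 35*b + 4
(5) = 7*v^3 - 37*v^2 + 36*v + 36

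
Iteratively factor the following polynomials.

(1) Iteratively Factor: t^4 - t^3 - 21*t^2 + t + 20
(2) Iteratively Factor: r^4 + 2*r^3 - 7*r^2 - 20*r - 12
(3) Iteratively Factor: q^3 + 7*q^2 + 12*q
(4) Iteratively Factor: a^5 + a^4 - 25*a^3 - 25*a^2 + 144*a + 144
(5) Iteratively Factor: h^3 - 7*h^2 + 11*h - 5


(1) = (t + 1)*(t^3 - 2*t^2 - 19*t + 20) = (t + 1)*(t + 4)*(t^2 - 6*t + 5) = (t - 1)*(t + 1)*(t + 4)*(t - 5)
(2) = (r + 2)*(r^3 - 7*r - 6) = (r - 3)*(r + 2)*(r^2 + 3*r + 2) = (r - 3)*(r + 1)*(r + 2)*(r + 2)
(3) = (q)*(q^2 + 7*q + 12) = q*(q + 4)*(q + 3)
(4) = (a + 3)*(a^4 - 2*a^3 - 19*a^2 + 32*a + 48) = (a - 3)*(a + 3)*(a^3 + a^2 - 16*a - 16) = (a - 3)*(a + 3)*(a + 4)*(a^2 - 3*a - 4) = (a - 3)*(a + 1)*(a + 3)*(a + 4)*(a - 4)
(5) = (h - 5)*(h^2 - 2*h + 1) = (h - 5)*(h - 1)*(h - 1)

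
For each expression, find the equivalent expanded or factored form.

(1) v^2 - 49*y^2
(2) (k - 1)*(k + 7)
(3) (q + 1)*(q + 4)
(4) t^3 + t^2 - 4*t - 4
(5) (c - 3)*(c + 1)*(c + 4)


(1) = (v - 7*y)*(v + 7*y)
(2) = k^2 + 6*k - 7
(3) = q^2 + 5*q + 4
(4) = (t - 2)*(t + 1)*(t + 2)
(5) = c^3 + 2*c^2 - 11*c - 12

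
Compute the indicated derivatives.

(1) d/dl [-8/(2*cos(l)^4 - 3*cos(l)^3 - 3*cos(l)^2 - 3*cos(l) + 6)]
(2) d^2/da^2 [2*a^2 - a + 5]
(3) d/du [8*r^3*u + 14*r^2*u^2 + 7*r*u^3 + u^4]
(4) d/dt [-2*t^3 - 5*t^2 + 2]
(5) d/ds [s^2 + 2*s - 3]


(1) = 8*(9*cos(l)^2 - 2*cos(3*l) + 3)*sin(l)/(2*(1 - cos(l)^2)^2 - 3*cos(l)^3 + cos(l)^2 - 3*cos(l) + 4)^2
(2) = 4
(3) = 8*r^3 + 28*r^2*u + 21*r*u^2 + 4*u^3
(4) = 2*t*(-3*t - 5)
(5) = 2*s + 2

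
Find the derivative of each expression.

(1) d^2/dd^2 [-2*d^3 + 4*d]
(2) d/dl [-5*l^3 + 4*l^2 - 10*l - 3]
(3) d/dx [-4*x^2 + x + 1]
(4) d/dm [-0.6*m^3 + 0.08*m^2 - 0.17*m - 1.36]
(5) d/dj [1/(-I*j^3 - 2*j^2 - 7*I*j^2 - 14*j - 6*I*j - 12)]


(1) = -12*d
(2) = -15*l^2 + 8*l - 10
(3) = 1 - 8*x
(4) = -1.8*m^2 + 0.16*m - 0.17
(5) = (3*I*j^2 + 4*j + 14*I*j + 14 + 6*I)/(I*j^3 + 2*j^2 + 7*I*j^2 + 14*j + 6*I*j + 12)^2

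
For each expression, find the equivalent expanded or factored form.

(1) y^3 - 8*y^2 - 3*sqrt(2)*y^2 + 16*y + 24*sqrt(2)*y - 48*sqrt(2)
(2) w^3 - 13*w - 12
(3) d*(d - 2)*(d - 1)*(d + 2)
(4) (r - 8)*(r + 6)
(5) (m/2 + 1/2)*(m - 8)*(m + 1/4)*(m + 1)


(1) = (y - 4)^2*(y - 3*sqrt(2))
(2) = (w - 4)*(w + 1)*(w + 3)
(3) = d^4 - d^3 - 4*d^2 + 4*d
(4) = r^2 - 2*r - 48
(5) = m^4/2 - 23*m^3/8 - 33*m^2/4 - 47*m/8 - 1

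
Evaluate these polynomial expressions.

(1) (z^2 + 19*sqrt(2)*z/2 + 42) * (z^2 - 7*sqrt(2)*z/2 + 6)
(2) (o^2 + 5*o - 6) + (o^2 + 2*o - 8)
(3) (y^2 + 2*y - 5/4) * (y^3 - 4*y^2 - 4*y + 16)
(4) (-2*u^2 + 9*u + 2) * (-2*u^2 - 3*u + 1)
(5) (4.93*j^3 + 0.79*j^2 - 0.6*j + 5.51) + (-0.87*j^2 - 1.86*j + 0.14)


(1) = z^4 + 6*sqrt(2)*z^3 - 37*z^2/2 - 90*sqrt(2)*z + 252
(2) = 2*o^2 + 7*o - 14
(3) = y^5 - 2*y^4 - 53*y^3/4 + 13*y^2 + 37*y - 20
(4) = 4*u^4 - 12*u^3 - 33*u^2 + 3*u + 2
(5) = 4.93*j^3 - 0.08*j^2 - 2.46*j + 5.65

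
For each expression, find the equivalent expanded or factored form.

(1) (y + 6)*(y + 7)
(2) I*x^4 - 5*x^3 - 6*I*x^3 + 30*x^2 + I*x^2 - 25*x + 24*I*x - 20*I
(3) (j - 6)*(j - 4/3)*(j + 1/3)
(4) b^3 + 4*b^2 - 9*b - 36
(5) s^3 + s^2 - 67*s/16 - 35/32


(1) = y^2 + 13*y + 42
(2) = (x - 5)*(x + I)*(x + 4*I)*(I*x - I)
(3) = j^3 - 7*j^2 + 50*j/9 + 8/3
(4) = (b - 3)*(b + 3)*(b + 4)
(5) = (s - 7/4)*(s + 1/4)*(s + 5/2)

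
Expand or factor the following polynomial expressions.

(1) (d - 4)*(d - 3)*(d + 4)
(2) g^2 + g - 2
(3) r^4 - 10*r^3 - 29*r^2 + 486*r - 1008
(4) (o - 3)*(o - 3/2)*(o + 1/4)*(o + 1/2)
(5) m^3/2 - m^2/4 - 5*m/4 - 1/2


(1) = d^3 - 3*d^2 - 16*d + 48
(2) = (g - 1)*(g + 2)
(3) = (r - 8)*(r - 6)*(r - 3)*(r + 7)
(4) = o^4 - 15*o^3/4 + 5*o^2/4 + 45*o/16 + 9/16
(5) = (m/2 + 1/2)*(m - 2)*(m + 1/2)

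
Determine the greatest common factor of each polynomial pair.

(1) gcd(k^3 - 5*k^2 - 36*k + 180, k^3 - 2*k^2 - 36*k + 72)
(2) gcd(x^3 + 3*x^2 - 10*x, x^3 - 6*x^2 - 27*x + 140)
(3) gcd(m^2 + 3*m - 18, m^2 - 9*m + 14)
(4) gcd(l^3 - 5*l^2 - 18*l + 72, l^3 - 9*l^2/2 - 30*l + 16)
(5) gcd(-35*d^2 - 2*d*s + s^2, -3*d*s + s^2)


(1) = k^2 - 36
(2) = gcd(x*(x - 2)*(x + 5), (x - 7)*(x - 4)*(x + 5)) = x + 5
(3) = 1
(4) = l + 4
(5) = 1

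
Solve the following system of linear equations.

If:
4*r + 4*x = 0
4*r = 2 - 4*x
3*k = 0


Then:
No Solution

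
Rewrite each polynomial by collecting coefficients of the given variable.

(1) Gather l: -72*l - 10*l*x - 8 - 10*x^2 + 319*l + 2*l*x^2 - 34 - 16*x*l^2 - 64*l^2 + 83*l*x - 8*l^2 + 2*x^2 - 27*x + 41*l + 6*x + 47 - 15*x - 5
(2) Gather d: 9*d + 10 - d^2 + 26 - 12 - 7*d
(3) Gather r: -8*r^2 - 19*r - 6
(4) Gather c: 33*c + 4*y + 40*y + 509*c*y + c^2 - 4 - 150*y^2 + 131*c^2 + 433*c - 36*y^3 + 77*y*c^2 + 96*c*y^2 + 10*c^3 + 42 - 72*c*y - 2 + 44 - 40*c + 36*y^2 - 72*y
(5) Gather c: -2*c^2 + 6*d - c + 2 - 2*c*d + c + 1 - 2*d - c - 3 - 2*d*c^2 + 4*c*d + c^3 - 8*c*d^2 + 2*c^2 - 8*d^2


(1) = l^2*(-16*x - 72) + l*(2*x^2 + 73*x + 288) - 8*x^2 - 36*x
(2) = -d^2 + 2*d + 24
(3) = -8*r^2 - 19*r - 6
(4) = 10*c^3 + c^2*(77*y + 132) + c*(96*y^2 + 437*y + 426) - 36*y^3 - 114*y^2 - 28*y + 80
(5) = c^3 - 2*c^2*d + c*(-8*d^2 + 2*d - 1) - 8*d^2 + 4*d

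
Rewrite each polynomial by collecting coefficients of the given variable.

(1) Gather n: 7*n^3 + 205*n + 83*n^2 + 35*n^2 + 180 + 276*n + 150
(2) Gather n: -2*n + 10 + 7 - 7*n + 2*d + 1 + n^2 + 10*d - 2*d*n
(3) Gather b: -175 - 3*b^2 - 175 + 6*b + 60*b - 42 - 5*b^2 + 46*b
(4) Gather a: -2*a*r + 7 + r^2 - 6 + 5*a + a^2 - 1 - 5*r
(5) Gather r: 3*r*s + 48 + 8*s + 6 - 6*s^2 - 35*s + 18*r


(1) = 7*n^3 + 118*n^2 + 481*n + 330
(2) = 12*d + n^2 + n*(-2*d - 9) + 18
(3) = -8*b^2 + 112*b - 392
(4) = a^2 + a*(5 - 2*r) + r^2 - 5*r
(5) = r*(3*s + 18) - 6*s^2 - 27*s + 54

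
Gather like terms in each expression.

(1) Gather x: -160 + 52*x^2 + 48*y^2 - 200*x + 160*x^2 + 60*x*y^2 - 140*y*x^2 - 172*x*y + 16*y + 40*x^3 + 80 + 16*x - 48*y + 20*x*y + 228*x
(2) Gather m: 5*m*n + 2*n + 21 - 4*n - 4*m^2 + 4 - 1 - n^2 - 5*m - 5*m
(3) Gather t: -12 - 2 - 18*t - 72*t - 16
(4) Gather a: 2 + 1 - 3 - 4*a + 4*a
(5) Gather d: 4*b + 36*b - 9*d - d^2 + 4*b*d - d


(1) = 40*x^3 + x^2*(212 - 140*y) + x*(60*y^2 - 152*y + 44) + 48*y^2 - 32*y - 80
(2) = -4*m^2 + m*(5*n - 10) - n^2 - 2*n + 24
(3) = -90*t - 30
(4) = 0
(5) = 40*b - d^2 + d*(4*b - 10)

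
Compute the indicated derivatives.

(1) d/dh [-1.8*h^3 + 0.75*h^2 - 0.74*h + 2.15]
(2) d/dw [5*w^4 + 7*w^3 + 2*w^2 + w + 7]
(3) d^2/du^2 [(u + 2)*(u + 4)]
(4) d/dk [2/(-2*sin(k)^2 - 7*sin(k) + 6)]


(1) = -5.4*h^2 + 1.5*h - 0.74
(2) = 20*w^3 + 21*w^2 + 4*w + 1
(3) = 2
(4) = 2*(4*sin(k) + 7)*cos(k)/(7*sin(k) - cos(2*k) - 5)^2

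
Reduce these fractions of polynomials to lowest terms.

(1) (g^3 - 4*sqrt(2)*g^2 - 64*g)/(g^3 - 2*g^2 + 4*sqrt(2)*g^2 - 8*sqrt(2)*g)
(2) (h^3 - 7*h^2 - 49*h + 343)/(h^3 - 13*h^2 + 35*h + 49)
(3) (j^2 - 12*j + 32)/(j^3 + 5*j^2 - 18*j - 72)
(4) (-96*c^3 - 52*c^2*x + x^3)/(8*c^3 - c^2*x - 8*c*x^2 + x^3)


(1) = (g - 8*sqrt(2))/(g - 2)
(2) = (h + 7)/(h + 1)
(3) = (j - 8)/(j^2 + 9*j + 18)
(4) = (12*c^2 + 8*c*x + x^2)/(-c^2 + x^2)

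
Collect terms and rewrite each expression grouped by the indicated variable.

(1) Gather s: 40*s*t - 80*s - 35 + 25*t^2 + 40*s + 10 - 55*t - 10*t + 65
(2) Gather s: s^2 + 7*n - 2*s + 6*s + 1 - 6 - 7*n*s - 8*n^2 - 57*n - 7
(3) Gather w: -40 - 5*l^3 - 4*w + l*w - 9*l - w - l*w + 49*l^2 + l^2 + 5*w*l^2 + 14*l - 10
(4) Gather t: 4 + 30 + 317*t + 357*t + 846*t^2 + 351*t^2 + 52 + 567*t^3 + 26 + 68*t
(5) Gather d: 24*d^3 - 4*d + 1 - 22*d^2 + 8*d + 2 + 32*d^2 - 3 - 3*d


(1) = s*(40*t - 40) + 25*t^2 - 65*t + 40
(2) = -8*n^2 - 50*n + s^2 + s*(4 - 7*n) - 12
(3) = -5*l^3 + 50*l^2 + 5*l + w*(5*l^2 - 5) - 50
(4) = 567*t^3 + 1197*t^2 + 742*t + 112
(5) = 24*d^3 + 10*d^2 + d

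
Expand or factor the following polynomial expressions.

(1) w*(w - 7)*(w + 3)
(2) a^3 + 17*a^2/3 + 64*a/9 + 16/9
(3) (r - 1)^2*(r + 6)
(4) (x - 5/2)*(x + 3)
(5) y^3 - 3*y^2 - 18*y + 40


(1) = w^3 - 4*w^2 - 21*w
(2) = (a + 1/3)*(a + 4/3)*(a + 4)
(3) = r^3 + 4*r^2 - 11*r + 6
(4) = x^2 + x/2 - 15/2
(5) = (y - 5)*(y - 2)*(y + 4)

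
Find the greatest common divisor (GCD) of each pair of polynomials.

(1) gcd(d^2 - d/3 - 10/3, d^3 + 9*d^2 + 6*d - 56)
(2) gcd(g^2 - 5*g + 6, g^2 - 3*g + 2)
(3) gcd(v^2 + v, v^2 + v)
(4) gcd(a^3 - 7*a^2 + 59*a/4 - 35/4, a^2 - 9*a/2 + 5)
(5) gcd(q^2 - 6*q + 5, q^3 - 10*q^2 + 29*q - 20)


(1) = gcd((d - 2)*(d + 5/3), (d - 2)*(d + 4)*(d + 7)) = d - 2
(2) = gcd((g - 3)*(g - 2), (g - 2)*(g - 1)) = g - 2
(3) = v^2 + v
(4) = gcd((a - 7/2)*(a - 5/2)*(a - 1), (a - 5/2)*(a - 2)) = a - 5/2
(5) = gcd((q - 5)*(q - 1), (q - 5)*(q - 4)*(q - 1)) = q^2 - 6*q + 5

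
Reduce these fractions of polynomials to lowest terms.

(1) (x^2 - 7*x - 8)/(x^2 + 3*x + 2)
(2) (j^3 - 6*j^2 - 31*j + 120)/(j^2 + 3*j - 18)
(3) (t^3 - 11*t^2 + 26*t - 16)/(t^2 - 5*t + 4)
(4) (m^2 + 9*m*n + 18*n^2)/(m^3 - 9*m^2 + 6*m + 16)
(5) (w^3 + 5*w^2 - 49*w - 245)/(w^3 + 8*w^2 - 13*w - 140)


(1) = (x - 8)/(x + 2)
(2) = (j^2 - 3*j - 40)/(j + 6)
(3) = (t^2 - 10*t + 16)/(t - 4)
(4) = (m^2 + 9*m*n + 18*n^2)/(m^3 - 9*m^2 + 6*m + 16)
(5) = (w - 7)/(w - 4)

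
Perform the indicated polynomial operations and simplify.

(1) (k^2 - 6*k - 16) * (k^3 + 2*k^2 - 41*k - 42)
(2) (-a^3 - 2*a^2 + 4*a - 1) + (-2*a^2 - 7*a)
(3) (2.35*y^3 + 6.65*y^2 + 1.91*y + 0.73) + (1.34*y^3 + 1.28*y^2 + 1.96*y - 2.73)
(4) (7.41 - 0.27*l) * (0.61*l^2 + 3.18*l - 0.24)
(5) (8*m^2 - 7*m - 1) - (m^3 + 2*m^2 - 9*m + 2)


(1) = k^5 - 4*k^4 - 69*k^3 + 172*k^2 + 908*k + 672
(2) = -a^3 - 4*a^2 - 3*a - 1
(3) = 3.69*y^3 + 7.93*y^2 + 3.87*y - 2.0
(4) = -0.1647*l^3 + 3.6615*l^2 + 23.6286*l - 1.7784
(5) = -m^3 + 6*m^2 + 2*m - 3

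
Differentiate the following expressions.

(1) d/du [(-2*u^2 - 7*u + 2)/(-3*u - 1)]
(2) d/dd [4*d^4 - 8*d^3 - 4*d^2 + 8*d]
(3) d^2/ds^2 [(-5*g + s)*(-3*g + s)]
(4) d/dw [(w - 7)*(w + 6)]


(1) = (6*u^2 + 4*u + 13)/(9*u^2 + 6*u + 1)
(2) = 16*d^3 - 24*d^2 - 8*d + 8
(3) = 2
(4) = 2*w - 1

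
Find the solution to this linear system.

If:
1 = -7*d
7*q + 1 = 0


Then:
d = -1/7
q = -1/7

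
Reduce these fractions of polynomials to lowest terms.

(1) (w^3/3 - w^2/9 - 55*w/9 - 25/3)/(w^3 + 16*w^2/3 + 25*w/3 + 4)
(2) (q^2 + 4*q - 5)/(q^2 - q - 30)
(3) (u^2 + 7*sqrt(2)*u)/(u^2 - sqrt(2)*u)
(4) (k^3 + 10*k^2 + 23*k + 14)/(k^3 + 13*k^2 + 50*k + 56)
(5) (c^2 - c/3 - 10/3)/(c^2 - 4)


(1) = (3*w^2 - 10*w - 25)/(9*w^2 + 21*w + 12)
(2) = (q - 1)/(q - 6)
(3) = (u + 7*sqrt(2))/(u - sqrt(2))
(4) = (k + 1)/(k + 4)
(5) = (3*c + 5)/(3*c + 6)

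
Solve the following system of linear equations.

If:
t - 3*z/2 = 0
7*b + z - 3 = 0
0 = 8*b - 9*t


Then:
b = 81/205
t = 72/205
z = 48/205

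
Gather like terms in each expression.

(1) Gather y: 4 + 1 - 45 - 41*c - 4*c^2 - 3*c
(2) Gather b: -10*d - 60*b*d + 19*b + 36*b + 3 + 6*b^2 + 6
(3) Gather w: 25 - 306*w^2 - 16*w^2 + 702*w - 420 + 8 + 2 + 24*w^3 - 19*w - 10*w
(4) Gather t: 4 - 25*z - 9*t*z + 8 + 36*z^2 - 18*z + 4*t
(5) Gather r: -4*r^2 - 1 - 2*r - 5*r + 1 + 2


(1) = -4*c^2 - 44*c - 40
(2) = 6*b^2 + b*(55 - 60*d) - 10*d + 9
(3) = 24*w^3 - 322*w^2 + 673*w - 385
(4) = t*(4 - 9*z) + 36*z^2 - 43*z + 12
(5) = -4*r^2 - 7*r + 2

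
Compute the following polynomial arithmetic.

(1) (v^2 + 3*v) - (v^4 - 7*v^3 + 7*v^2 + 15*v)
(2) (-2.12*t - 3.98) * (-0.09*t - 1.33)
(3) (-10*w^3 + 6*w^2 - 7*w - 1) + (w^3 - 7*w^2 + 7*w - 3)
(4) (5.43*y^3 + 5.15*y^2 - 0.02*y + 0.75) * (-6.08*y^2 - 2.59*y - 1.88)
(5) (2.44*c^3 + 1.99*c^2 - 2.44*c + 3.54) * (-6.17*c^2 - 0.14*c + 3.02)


(1) = -v^4 + 7*v^3 - 6*v^2 - 12*v
(2) = 0.1908*t^2 + 3.1778*t + 5.2934
(3) = -9*w^3 - w^2 - 4
(4) = -33.0144*y^5 - 45.3757*y^4 - 23.4253*y^3 - 14.1902*y^2 - 1.9049*y - 1.41
(5) = -15.0548*c^5 - 12.6199*c^4 + 22.145*c^3 - 15.4904*c^2 - 7.8644*c + 10.6908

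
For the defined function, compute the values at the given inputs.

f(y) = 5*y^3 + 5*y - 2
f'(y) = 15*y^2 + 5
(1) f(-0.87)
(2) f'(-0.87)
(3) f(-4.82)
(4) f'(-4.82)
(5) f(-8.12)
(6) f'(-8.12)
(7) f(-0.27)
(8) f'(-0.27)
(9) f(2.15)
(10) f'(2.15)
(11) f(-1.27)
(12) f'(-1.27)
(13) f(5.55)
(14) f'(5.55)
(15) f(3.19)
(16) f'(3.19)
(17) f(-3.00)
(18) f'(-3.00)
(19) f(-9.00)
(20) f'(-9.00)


(1) = -9.64
(2) = 16.35
(3) = -586.00
(4) = 353.49
(5) = -2719.54
(6) = 994.02
(7) = -3.45
(8) = 6.09
(9) = 58.44
(10) = 74.34
(11) = -18.59
(12) = 29.19
(13) = 880.52
(14) = 467.04
(15) = 176.26
(16) = 157.64
(17) = -152.00
(18) = 140.00
(19) = -3692.00
(20) = 1220.00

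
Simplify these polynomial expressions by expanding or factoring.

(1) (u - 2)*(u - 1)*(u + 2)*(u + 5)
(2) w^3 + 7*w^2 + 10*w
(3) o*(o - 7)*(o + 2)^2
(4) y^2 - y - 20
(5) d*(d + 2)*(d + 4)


(1) = u^4 + 4*u^3 - 9*u^2 - 16*u + 20
(2) = w*(w + 2)*(w + 5)
(3) = o^4 - 3*o^3 - 24*o^2 - 28*o
(4) = (y - 5)*(y + 4)
(5) = d^3 + 6*d^2 + 8*d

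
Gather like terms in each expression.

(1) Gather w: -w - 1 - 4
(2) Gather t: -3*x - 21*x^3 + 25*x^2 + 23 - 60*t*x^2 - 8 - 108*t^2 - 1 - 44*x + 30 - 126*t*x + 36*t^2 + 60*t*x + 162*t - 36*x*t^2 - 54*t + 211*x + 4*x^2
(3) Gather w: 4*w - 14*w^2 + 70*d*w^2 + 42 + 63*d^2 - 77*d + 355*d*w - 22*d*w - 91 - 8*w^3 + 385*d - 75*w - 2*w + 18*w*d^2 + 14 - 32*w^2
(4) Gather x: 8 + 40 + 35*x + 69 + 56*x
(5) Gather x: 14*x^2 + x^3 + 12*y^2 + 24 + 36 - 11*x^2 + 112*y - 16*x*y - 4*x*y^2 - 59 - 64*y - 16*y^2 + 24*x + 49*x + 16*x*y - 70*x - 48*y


(1) = -w - 5
(2) = t^2*(-36*x - 72) + t*(-60*x^2 - 66*x + 108) - 21*x^3 + 29*x^2 + 164*x + 44
(3) = 63*d^2 + 308*d - 8*w^3 + w^2*(70*d - 46) + w*(18*d^2 + 333*d - 73) - 35
(4) = 91*x + 117
(5) = x^3 + 3*x^2 + x*(3 - 4*y^2) - 4*y^2 + 1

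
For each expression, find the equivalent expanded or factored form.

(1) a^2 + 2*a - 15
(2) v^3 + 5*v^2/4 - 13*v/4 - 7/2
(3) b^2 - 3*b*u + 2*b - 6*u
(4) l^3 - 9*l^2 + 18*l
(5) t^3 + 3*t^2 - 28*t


(1) = (a - 3)*(a + 5)
(2) = (v - 7/4)*(v + 1)*(v + 2)
(3) = (b + 2)*(b - 3*u)
(4) = l*(l - 6)*(l - 3)
(5) = t*(t - 4)*(t + 7)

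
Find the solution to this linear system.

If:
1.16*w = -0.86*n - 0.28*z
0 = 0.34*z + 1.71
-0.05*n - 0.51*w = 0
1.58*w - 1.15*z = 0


Then:
No Solution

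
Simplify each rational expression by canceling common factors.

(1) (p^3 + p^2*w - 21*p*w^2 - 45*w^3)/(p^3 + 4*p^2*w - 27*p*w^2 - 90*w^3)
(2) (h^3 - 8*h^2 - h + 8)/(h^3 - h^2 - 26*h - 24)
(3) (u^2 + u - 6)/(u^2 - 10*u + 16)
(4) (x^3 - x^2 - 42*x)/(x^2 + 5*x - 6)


(1) = (p + 3*w)/(p + 6*w)
(2) = (h^2 - 9*h + 8)/(h^2 - 2*h - 24)
(3) = (u + 3)/(u - 8)
(4) = (x^2 - 7*x)/(x - 1)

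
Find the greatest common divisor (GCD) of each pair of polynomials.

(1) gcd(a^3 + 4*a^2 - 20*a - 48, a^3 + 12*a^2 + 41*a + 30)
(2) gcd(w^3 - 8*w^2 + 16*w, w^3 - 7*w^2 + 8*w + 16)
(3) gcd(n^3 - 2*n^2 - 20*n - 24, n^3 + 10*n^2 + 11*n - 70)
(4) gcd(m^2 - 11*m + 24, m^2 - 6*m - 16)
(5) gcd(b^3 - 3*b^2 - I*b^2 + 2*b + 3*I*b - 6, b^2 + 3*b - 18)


(1) = a + 6
(2) = w^2 - 8*w + 16
(3) = gcd((n - 6)*(n + 2)^2, (n - 2)*(n + 5)*(n + 7)) = 1
(4) = gcd((m - 8)*(m - 3), (m - 8)*(m + 2)) = m - 8
(5) = b - 3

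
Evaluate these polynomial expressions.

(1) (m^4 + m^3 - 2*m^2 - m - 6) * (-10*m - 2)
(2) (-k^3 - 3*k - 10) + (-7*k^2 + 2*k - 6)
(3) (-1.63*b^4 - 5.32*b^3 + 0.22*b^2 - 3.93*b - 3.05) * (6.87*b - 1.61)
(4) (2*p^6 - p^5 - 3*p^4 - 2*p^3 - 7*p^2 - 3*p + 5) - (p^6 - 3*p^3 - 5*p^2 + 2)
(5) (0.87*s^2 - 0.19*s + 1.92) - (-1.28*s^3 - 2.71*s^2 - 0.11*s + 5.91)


(1) = -10*m^5 - 12*m^4 + 18*m^3 + 14*m^2 + 62*m + 12
(2) = -k^3 - 7*k^2 - k - 16
(3) = -11.1981*b^5 - 33.9241*b^4 + 10.0766*b^3 - 27.3533*b^2 - 14.6262*b + 4.9105
(4) = p^6 - p^5 - 3*p^4 + p^3 - 2*p^2 - 3*p + 3
(5) = 1.28*s^3 + 3.58*s^2 - 0.08*s - 3.99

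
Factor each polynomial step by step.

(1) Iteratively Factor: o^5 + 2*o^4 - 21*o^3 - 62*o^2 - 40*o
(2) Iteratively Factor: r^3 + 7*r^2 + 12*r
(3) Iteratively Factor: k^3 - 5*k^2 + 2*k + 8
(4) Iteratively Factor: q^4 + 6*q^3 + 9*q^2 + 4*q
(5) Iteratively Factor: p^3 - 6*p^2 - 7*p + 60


(1) = (o + 2)*(o^4 - 21*o^2 - 20*o) = (o - 5)*(o + 2)*(o^3 + 5*o^2 + 4*o) = (o - 5)*(o + 2)*(o + 4)*(o^2 + o) = o*(o - 5)*(o + 2)*(o + 4)*(o + 1)
(2) = (r)*(r^2 + 7*r + 12) = r*(r + 4)*(r + 3)
(3) = (k + 1)*(k^2 - 6*k + 8) = (k - 4)*(k + 1)*(k - 2)
(4) = (q)*(q^3 + 6*q^2 + 9*q + 4) = q*(q + 4)*(q^2 + 2*q + 1) = q*(q + 1)*(q + 4)*(q + 1)
(5) = (p - 4)*(p^2 - 2*p - 15) = (p - 5)*(p - 4)*(p + 3)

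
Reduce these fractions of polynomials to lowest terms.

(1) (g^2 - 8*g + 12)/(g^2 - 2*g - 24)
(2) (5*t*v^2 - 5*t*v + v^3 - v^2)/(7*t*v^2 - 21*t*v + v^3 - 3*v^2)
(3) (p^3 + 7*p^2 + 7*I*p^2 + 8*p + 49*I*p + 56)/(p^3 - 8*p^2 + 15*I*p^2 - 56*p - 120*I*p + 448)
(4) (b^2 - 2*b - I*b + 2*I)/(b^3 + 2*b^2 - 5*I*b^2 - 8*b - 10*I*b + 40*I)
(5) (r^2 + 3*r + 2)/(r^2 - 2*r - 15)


(1) = (g - 2)/(g + 4)
(2) = (5*t*v - 5*t + v^2 - v)/(7*t*v - 21*t + v^2 - 3*v)
(3) = (p^2 + p*(7 - I) - 7*I)/(p^2 + p*(-8 + 7*I) - 56*I)
(4) = (b - I)/(b^2 + b*(4 - 5*I) - 20*I)
(5) = (r^2 + 3*r + 2)/(r^2 - 2*r - 15)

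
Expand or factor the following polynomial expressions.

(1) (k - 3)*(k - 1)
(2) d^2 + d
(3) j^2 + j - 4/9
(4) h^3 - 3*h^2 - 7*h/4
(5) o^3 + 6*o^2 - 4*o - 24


(1) = k^2 - 4*k + 3
(2) = d*(d + 1)
(3) = (j - 1/3)*(j + 4/3)
(4) = h*(h - 7/2)*(h + 1/2)
(5) = (o - 2)*(o + 2)*(o + 6)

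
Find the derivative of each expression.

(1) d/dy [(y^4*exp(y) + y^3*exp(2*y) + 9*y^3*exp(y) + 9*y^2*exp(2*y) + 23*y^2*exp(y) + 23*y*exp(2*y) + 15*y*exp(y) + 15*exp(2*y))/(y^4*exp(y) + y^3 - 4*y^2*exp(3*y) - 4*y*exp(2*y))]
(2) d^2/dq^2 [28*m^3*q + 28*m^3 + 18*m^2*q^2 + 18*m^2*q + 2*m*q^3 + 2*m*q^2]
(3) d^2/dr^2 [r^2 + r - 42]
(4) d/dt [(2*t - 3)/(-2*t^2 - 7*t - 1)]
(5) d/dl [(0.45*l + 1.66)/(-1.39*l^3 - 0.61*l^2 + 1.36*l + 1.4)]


(1) = (y*(y^3*exp(y) + y^2 - 4*y*exp(3*y) - 4*exp(2*y))*(y^4 + 2*y^3*exp(y) + 13*y^3 + 21*y^2*exp(y) + 50*y^2 + 64*y*exp(y) + 61*y + 53*exp(y) + 15) + (-y^4*exp(y) - 4*y^3*exp(y) + 12*y^2*exp(3*y) - 3*y^2 + 8*y*exp(3*y) + 8*y*exp(2*y) + 4*exp(2*y))*(y^4 + y^3*exp(y) + 9*y^3 + 9*y^2*exp(y) + 23*y^2 + 23*y*exp(y) + 15*y + 15*exp(y)))*exp(y)/(y^2*(y^3*exp(y) + y^2 - 4*y*exp(3*y) - 4*exp(2*y))^2)
(2) = 4*m*(9*m + 3*q + 1)
(3) = 2
(4) = (4*t^2 - 12*t - 23)/(4*t^4 + 28*t^3 + 53*t^2 + 14*t + 1)
(5) = (1.251*l^3 + 7.1967*l^2 + 2.0252*l - 1.6276)/(1.9321*l^6 + 1.6958*l^5 - 3.4087*l^4 - 5.5512*l^3 + 0.1416*l^2 + 3.808*l + 1.96)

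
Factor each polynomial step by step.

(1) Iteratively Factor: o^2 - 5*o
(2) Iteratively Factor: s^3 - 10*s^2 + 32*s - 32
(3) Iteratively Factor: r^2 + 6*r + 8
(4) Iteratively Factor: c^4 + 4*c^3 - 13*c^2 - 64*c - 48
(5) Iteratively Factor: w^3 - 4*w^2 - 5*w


(1) = (o)*(o - 5)
(2) = (s - 2)*(s^2 - 8*s + 16) = (s - 4)*(s - 2)*(s - 4)
(3) = (r + 2)*(r + 4)
(4) = (c - 4)*(c^3 + 8*c^2 + 19*c + 12) = (c - 4)*(c + 3)*(c^2 + 5*c + 4) = (c - 4)*(c + 3)*(c + 4)*(c + 1)
(5) = (w - 5)*(w^2 + w) = w*(w - 5)*(w + 1)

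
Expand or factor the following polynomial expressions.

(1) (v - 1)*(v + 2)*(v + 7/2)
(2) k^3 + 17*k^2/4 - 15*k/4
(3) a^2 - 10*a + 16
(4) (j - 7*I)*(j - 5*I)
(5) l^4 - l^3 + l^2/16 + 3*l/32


(1) = v^3 + 9*v^2/2 + 3*v/2 - 7
(2) = k*(k - 3/4)*(k + 5)
(3) = (a - 8)*(a - 2)
(4) = j^2 - 12*I*j - 35
(5) = l*(l - 3/4)*(l - 1/2)*(l + 1/4)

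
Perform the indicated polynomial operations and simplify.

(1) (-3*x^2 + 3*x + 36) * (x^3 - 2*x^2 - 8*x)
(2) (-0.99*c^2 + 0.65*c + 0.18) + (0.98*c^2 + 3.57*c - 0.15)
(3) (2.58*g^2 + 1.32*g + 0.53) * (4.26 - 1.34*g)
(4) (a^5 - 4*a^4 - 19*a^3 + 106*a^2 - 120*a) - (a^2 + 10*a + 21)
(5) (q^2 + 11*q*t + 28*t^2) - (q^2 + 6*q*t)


(1) = -3*x^5 + 9*x^4 + 54*x^3 - 96*x^2 - 288*x
(2) = -0.01*c^2 + 4.22*c + 0.03
(3) = -3.4572*g^3 + 9.222*g^2 + 4.913*g + 2.2578
(4) = a^5 - 4*a^4 - 19*a^3 + 105*a^2 - 130*a - 21
(5) = 5*q*t + 28*t^2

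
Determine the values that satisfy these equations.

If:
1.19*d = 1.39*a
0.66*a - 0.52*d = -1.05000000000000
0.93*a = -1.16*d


Then:
No Solution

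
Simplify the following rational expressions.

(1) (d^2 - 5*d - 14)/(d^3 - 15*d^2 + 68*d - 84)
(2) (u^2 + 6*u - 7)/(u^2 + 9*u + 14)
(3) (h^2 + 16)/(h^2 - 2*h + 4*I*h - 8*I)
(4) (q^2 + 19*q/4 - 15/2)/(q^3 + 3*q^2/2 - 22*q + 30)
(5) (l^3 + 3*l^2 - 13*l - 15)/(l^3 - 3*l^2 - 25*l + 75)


(1) = (d + 2)/(d^2 - 8*d + 12)
(2) = (u - 1)/(u + 2)
(3) = (h - 4*I)/(h - 2)
(4) = (4*q - 5)/(4*q^2 - 18*q + 20)
(5) = (l + 1)/(l - 5)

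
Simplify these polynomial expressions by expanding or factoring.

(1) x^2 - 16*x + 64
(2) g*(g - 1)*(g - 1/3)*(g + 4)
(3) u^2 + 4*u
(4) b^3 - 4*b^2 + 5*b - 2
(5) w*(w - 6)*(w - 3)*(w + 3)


(1) = (x - 8)^2
(2) = g^4 + 8*g^3/3 - 5*g^2 + 4*g/3
(3) = u*(u + 4)
(4) = (b - 2)*(b - 1)^2
(5) = w^4 - 6*w^3 - 9*w^2 + 54*w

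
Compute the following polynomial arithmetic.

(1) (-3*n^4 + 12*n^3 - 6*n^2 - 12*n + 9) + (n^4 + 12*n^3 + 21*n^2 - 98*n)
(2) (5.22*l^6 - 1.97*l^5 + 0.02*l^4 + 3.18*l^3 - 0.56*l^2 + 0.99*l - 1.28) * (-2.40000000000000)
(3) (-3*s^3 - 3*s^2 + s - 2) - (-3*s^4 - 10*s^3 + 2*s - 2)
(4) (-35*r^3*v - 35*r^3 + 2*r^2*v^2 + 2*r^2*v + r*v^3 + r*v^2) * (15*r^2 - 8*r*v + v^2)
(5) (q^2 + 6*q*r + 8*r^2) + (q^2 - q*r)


(1) = -2*n^4 + 24*n^3 + 15*n^2 - 110*n + 9
(2) = -12.528*l^6 + 4.728*l^5 - 0.048*l^4 - 7.632*l^3 + 1.344*l^2 - 2.376*l + 3.072
(3) = 3*s^4 + 7*s^3 - 3*s^2 - s
(4) = -525*r^5*v - 525*r^5 + 310*r^4*v^2 + 310*r^4*v - 36*r^3*v^3 - 36*r^3*v^2 - 6*r^2*v^4 - 6*r^2*v^3 + r*v^5 + r*v^4
(5) = 2*q^2 + 5*q*r + 8*r^2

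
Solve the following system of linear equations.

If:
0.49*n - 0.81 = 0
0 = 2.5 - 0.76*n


Then:
No Solution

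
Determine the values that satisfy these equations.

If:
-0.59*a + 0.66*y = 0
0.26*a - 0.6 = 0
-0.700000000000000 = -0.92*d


Then:
a = 2.31
d = 0.76
y = 2.06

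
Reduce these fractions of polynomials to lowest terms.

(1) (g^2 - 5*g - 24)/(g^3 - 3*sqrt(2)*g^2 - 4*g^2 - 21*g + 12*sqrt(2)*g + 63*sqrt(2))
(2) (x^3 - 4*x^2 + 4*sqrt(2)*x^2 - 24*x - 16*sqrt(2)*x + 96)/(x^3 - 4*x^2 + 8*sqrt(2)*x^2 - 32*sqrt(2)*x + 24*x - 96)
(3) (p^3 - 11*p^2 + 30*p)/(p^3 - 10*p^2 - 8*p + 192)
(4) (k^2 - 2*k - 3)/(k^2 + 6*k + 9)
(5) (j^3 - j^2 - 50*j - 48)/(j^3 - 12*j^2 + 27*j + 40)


(1) = (g - 8)/(g^2 + g*(-7 - 3*sqrt(2)) + 21*sqrt(2))
(2) = (x - 2*sqrt(2))/(x + 2*sqrt(2))
(3) = (p^2 - 5*p)/(p^2 - 4*p - 32)
(4) = (k^2 - 2*k - 3)/(k^2 + 6*k + 9)
(5) = (j + 6)/(j - 5)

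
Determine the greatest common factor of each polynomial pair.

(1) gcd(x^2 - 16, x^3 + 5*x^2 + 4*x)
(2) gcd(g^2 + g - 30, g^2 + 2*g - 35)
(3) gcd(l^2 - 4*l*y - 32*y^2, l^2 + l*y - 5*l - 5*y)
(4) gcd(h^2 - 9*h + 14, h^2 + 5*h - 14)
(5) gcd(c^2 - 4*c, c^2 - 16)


(1) = x + 4
(2) = gcd((g - 5)*(g + 6), (g - 5)*(g + 7)) = g - 5
(3) = gcd((l - 8*y)*(l + 4*y), (l - 5)*(l + y)) = 1
(4) = gcd((h - 7)*(h - 2), (h - 2)*(h + 7)) = h - 2
(5) = gcd(c*(c - 4), (c - 4)*(c + 4)) = c - 4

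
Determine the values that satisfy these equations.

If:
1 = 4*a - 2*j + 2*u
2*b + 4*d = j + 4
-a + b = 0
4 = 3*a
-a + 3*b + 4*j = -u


Then:
a = 4/3
b = 4/3
d = 37/120
j = -1/10
u = -34/15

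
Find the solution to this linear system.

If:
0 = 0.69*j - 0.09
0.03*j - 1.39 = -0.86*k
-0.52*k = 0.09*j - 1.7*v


Then:
j = 0.13
k = 1.61
v = 0.50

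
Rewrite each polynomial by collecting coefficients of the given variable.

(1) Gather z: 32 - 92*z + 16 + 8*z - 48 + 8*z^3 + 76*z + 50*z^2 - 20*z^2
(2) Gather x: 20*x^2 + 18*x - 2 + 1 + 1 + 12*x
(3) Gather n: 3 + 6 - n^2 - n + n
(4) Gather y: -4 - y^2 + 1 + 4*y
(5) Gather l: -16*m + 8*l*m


(1) = 8*z^3 + 30*z^2 - 8*z
(2) = 20*x^2 + 30*x
(3) = 9 - n^2
(4) = -y^2 + 4*y - 3
(5) = 8*l*m - 16*m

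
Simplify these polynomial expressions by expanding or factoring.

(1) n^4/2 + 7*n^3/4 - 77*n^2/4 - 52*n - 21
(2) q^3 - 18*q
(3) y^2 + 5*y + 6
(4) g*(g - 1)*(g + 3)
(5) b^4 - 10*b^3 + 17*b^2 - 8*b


(1) = (n/2 + 1)*(n - 6)*(n + 1/2)*(n + 7)
(2) = q*(q - 3*sqrt(2))*(q + 3*sqrt(2))
(3) = (y + 2)*(y + 3)
(4) = g^3 + 2*g^2 - 3*g
(5) = b*(b - 8)*(b - 1)^2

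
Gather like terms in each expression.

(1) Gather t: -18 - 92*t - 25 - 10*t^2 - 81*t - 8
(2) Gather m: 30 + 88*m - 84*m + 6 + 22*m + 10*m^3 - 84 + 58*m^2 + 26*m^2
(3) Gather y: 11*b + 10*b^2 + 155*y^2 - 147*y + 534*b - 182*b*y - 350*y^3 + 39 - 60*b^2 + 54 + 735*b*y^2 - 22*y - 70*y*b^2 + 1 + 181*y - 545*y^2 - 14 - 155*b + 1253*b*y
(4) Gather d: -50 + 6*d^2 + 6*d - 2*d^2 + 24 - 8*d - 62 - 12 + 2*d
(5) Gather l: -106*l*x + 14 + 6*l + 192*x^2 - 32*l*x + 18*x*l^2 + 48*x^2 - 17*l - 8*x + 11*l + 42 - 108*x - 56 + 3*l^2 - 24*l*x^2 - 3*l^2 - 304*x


(1) = -10*t^2 - 173*t - 51
(2) = 10*m^3 + 84*m^2 + 26*m - 48
(3) = -50*b^2 + 390*b - 350*y^3 + y^2*(735*b - 390) + y*(-70*b^2 + 1071*b + 12) + 80
(4) = 4*d^2 - 100
(5) = 18*l^2*x + l*(-24*x^2 - 138*x) + 240*x^2 - 420*x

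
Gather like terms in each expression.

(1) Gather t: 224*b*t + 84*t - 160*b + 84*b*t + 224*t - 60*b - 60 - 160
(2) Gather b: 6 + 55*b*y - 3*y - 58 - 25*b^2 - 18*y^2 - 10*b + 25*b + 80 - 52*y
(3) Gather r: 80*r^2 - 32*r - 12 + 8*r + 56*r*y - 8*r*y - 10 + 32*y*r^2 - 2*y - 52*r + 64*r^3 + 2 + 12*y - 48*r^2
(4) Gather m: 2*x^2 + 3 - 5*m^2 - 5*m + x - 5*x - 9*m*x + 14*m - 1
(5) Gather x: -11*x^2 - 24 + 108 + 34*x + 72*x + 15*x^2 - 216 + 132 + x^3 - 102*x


(1) = -220*b + t*(308*b + 308) - 220
(2) = -25*b^2 + b*(55*y + 15) - 18*y^2 - 55*y + 28
(3) = 64*r^3 + r^2*(32*y + 32) + r*(48*y - 76) + 10*y - 20
(4) = -5*m^2 + m*(9 - 9*x) + 2*x^2 - 4*x + 2
(5) = x^3 + 4*x^2 + 4*x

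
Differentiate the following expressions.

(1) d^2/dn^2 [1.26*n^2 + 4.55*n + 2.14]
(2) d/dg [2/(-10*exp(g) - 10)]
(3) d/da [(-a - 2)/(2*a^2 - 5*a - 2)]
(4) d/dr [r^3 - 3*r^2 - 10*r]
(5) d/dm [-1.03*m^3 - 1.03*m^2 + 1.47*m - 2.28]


(1) = 2.52000000000000
(2) = 1/(20*cosh(g/2)^2)
(3) = (-2*a^2 + 5*a + (a + 2)*(4*a - 5) + 2)/(-2*a^2 + 5*a + 2)^2
(4) = 3*r^2 - 6*r - 10
(5) = -3.09*m^2 - 2.06*m + 1.47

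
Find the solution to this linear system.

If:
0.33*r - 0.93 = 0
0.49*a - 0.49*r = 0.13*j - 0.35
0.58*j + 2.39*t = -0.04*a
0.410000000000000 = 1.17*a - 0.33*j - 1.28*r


Then:
a = -18.96
j = -79.41
r = 2.82
t = 19.59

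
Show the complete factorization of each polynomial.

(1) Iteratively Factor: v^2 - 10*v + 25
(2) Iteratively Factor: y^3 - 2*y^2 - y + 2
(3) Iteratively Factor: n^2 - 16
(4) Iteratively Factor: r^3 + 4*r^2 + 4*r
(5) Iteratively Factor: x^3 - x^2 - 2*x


(1) = (v - 5)*(v - 5)
(2) = (y - 2)*(y^2 - 1) = (y - 2)*(y + 1)*(y - 1)
(3) = (n - 4)*(n + 4)
(4) = (r)*(r^2 + 4*r + 4) = r*(r + 2)*(r + 2)
(5) = (x + 1)*(x^2 - 2*x) = x*(x + 1)*(x - 2)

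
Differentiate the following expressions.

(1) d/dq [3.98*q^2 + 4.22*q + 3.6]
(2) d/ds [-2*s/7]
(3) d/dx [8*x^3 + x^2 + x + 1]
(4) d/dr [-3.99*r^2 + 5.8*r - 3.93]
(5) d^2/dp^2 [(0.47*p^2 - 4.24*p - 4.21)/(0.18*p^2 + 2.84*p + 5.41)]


(1) = 7.96*q + 4.22
(2) = -2/7
(3) = 24*x^2 + 2*x + 1
(4) = 5.8 - 7.98*r
(5) = (-0.75528*p^3 - 3.56454*p^2 + 11.86056*p + 98.08917)/(0.005832*p^6 + 0.276048*p^5 + 4.881276*p^4 + 39.499856*p^3 + 146.709462*p^2 + 249.364212*p + 158.340421)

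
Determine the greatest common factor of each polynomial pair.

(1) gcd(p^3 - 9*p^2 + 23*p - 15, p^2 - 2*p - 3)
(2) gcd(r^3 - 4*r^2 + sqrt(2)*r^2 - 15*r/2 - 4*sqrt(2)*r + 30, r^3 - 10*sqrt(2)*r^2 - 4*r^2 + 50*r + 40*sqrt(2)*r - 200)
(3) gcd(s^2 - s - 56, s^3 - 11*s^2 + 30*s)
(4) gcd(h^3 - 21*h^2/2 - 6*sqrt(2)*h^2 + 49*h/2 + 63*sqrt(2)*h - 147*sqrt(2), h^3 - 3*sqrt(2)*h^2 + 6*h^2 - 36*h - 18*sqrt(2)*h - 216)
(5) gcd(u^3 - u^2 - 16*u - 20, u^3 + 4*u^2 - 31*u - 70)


(1) = p - 3
(2) = r - 4
(3) = 1
(4) = h - 6*sqrt(2)
(5) = gcd((u - 5)*(u + 2)^2, (u - 5)*(u + 2)*(u + 7)) = u^2 - 3*u - 10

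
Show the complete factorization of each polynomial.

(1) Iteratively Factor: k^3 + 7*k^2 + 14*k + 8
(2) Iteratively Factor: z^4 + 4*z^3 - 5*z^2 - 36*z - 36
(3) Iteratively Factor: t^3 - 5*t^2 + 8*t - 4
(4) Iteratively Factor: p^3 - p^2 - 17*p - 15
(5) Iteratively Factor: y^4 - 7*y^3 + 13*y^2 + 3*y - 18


(1) = (k + 1)*(k^2 + 6*k + 8) = (k + 1)*(k + 2)*(k + 4)
(2) = (z - 3)*(z^3 + 7*z^2 + 16*z + 12) = (z - 3)*(z + 3)*(z^2 + 4*z + 4) = (z - 3)*(z + 2)*(z + 3)*(z + 2)
(3) = (t - 2)*(t^2 - 3*t + 2) = (t - 2)^2*(t - 1)
(4) = (p + 1)*(p^2 - 2*p - 15) = (p - 5)*(p + 1)*(p + 3)
(5) = (y - 2)*(y^3 - 5*y^2 + 3*y + 9) = (y - 3)*(y - 2)*(y^2 - 2*y - 3) = (y - 3)^2*(y - 2)*(y + 1)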